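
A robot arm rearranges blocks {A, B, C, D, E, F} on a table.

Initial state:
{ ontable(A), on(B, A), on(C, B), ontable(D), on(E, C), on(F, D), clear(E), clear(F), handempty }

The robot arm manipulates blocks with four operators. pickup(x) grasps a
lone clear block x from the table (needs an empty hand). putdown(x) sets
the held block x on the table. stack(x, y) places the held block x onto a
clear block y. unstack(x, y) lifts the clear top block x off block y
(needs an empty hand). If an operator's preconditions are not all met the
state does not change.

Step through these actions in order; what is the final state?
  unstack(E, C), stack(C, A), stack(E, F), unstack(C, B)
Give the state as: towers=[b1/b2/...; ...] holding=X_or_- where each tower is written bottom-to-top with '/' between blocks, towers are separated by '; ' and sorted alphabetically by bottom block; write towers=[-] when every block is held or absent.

towers=[A/B; D/F/E] holding=C

step 1 (unstack(E, C)): towers=[A/B/C; D/F] holding=E
step 2 (stack(C, A)) [no-op]: towers=[A/B/C; D/F] holding=E
step 3 (stack(E, F)): towers=[A/B/C; D/F/E] holding=-
step 4 (unstack(C, B)): towers=[A/B; D/F/E] holding=C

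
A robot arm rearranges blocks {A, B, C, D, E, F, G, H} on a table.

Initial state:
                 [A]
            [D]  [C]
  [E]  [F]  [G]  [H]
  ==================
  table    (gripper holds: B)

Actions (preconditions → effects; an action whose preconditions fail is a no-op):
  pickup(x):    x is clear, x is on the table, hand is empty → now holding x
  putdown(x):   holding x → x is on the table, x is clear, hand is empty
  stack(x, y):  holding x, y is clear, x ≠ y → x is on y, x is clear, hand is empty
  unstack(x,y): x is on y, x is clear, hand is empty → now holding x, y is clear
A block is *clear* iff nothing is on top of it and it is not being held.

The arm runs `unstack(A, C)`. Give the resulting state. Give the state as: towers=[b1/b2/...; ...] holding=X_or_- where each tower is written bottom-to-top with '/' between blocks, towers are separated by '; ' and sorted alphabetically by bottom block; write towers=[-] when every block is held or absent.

towers=[E; F; G/D; H/C/A] holding=B

before: towers=[E; F; G/D; H/C/A] holding=B
pre[unstack(A, C)]: on(A,C) ok, clear(A) ok, handempty fail
handempty unmet → unstack(A, C) is a no-op
after:  towers=[E; F; G/D; H/C/A] holding=B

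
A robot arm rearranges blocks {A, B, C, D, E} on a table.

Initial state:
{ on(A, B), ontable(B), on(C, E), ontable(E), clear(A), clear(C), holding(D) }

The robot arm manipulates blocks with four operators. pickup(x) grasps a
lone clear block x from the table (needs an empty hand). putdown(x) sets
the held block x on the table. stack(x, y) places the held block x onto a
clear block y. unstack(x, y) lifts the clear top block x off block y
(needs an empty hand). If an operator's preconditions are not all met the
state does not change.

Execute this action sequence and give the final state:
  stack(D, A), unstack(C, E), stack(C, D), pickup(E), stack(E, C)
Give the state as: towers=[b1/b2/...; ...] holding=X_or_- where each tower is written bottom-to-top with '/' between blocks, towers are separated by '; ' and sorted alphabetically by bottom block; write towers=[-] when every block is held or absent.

towers=[B/A/D/C/E] holding=-

step 1 (stack(D, A)): towers=[B/A/D; E/C] holding=-
step 2 (unstack(C, E)): towers=[B/A/D; E] holding=C
step 3 (stack(C, D)): towers=[B/A/D/C; E] holding=-
step 4 (pickup(E)): towers=[B/A/D/C] holding=E
step 5 (stack(E, C)): towers=[B/A/D/C/E] holding=-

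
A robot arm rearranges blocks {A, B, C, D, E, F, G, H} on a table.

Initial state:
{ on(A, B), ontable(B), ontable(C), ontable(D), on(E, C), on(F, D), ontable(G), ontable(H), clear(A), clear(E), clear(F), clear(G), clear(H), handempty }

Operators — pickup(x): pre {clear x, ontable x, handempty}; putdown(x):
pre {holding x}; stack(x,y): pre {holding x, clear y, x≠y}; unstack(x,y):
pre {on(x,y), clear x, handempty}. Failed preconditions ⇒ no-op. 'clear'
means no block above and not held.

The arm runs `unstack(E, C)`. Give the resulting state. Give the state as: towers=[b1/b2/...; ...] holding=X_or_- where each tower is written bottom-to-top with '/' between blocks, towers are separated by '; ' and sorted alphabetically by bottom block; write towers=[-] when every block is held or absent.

towers=[B/A; C; D/F; G; H] holding=E

before: towers=[B/A; C/E; D/F; G; H] holding=-
pre[unstack(E, C)]: on(E,C) yes, clear(E) yes, handempty yes
all met → apply unstack(E, C)
after:  towers=[B/A; C; D/F; G; H] holding=E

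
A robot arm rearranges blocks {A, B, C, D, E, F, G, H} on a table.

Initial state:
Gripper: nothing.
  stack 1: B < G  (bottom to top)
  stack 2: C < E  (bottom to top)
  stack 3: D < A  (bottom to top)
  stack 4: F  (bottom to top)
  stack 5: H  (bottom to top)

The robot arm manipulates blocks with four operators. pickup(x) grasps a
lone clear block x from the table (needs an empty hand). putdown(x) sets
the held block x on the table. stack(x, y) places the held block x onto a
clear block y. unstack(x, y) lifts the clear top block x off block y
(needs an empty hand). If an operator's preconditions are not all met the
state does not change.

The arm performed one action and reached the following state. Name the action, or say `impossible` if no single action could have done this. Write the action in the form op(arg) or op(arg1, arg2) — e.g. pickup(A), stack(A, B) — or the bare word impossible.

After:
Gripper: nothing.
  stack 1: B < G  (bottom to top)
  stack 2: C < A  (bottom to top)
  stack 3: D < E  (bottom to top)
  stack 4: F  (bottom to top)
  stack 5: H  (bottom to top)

impossible

target: towers=[B/G; C/A; D/E; F; H] holding=-
     unstack(G, B) → towers=[B; C/E; D/A; F; H] holding=G
     unstack(A, D) → towers=[B/G; C/E; D; F; H] holding=A
     unstack(E, C) → towers=[B/G; C; D/A; F; H] holding=E
         pickup(H) → towers=[B/G; C/E; D/A; F] holding=H
         pickup(F) → towers=[B/G; C/E; D/A; H] holding=F
none of the 5 applicable actions match → impossible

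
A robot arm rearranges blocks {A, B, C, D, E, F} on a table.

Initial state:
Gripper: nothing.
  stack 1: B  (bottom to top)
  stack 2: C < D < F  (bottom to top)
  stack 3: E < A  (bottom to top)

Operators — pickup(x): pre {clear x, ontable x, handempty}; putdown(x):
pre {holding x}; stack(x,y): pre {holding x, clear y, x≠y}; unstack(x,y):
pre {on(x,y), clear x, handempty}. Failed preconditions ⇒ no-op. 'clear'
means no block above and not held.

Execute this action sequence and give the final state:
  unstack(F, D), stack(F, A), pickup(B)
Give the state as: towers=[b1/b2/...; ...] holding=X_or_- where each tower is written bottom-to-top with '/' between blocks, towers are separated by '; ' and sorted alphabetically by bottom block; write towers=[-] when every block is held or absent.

towers=[C/D; E/A/F] holding=B

step 1 (unstack(F, D)): towers=[B; C/D; E/A] holding=F
step 2 (stack(F, A)): towers=[B; C/D; E/A/F] holding=-
step 3 (pickup(B)): towers=[C/D; E/A/F] holding=B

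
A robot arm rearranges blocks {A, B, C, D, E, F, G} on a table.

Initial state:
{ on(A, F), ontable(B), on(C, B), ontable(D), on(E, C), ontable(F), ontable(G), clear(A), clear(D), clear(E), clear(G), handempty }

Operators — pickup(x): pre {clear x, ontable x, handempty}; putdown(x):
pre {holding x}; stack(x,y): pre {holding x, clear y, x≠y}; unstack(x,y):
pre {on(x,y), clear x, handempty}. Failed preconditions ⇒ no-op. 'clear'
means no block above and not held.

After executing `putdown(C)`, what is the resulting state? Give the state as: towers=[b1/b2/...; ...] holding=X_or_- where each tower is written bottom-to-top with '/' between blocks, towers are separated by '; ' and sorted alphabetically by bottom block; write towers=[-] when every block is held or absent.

before: towers=[B/C/E; D; F/A; G] holding=-
pre[putdown(C)]: holding(C) ✗
holding(C) unmet → putdown(C) is a no-op
after:  towers=[B/C/E; D; F/A; G] holding=-

towers=[B/C/E; D; F/A; G] holding=-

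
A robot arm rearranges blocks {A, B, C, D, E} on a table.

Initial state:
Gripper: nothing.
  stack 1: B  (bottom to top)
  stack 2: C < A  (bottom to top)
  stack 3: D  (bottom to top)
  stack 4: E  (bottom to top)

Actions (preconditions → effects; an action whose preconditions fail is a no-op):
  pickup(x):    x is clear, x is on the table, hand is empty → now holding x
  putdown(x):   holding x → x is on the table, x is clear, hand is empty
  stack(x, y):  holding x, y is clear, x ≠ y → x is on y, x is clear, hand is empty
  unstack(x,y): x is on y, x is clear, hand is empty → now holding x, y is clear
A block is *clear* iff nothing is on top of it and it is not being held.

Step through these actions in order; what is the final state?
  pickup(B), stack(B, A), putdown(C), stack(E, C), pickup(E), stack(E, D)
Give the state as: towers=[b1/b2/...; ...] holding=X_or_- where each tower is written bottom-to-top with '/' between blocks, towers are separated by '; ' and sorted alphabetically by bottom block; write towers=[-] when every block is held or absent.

step 1 (pickup(B)): towers=[C/A; D; E] holding=B
step 2 (stack(B, A)): towers=[C/A/B; D; E] holding=-
step 3 (putdown(C)) [no-op]: towers=[C/A/B; D; E] holding=-
step 4 (stack(E, C)) [no-op]: towers=[C/A/B; D; E] holding=-
step 5 (pickup(E)): towers=[C/A/B; D] holding=E
step 6 (stack(E, D)): towers=[C/A/B; D/E] holding=-

towers=[C/A/B; D/E] holding=-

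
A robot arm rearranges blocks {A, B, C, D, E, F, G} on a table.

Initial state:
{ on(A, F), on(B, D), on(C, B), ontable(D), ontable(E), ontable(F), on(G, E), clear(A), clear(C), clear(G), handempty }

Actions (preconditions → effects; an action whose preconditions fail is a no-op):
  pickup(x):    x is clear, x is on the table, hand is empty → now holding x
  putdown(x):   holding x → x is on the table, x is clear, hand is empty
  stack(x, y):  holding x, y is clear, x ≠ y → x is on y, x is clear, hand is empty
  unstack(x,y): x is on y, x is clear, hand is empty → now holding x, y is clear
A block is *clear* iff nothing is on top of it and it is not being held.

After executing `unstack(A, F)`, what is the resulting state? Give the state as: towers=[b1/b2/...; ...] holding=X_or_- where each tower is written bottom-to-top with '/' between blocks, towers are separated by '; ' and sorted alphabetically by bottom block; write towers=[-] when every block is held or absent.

before: towers=[D/B/C; E/G; F/A] holding=-
pre[unstack(A, F)]: on(A,F) ✓, clear(A) ✓, handempty ✓
all met → apply unstack(A, F)
after:  towers=[D/B/C; E/G; F] holding=A

towers=[D/B/C; E/G; F] holding=A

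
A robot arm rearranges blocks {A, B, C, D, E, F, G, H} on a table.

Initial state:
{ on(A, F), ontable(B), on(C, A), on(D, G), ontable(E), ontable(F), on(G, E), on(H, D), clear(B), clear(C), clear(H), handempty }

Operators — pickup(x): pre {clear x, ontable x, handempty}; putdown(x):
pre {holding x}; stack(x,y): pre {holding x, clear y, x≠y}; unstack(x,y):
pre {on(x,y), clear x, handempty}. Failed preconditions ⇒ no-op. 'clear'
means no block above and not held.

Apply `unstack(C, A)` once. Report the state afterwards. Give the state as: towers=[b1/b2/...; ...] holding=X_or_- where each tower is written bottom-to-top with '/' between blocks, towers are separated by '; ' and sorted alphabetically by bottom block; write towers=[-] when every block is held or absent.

before: towers=[B; E/G/D/H; F/A/C] holding=-
pre[unstack(C, A)]: on(C,A) yes, clear(C) yes, handempty yes
all met → apply unstack(C, A)
after:  towers=[B; E/G/D/H; F/A] holding=C

towers=[B; E/G/D/H; F/A] holding=C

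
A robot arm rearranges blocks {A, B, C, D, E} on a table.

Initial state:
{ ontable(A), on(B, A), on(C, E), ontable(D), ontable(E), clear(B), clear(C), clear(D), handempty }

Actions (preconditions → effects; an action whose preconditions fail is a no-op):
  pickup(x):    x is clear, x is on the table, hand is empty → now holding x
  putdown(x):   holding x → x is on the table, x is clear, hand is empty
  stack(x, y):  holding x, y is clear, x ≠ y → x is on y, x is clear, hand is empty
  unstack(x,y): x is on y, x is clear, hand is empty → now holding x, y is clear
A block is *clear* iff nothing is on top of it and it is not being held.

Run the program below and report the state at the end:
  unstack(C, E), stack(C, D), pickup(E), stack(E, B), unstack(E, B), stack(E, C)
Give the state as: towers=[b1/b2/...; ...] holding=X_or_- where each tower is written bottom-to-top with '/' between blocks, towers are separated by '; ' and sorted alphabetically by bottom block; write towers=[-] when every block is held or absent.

towers=[A/B; D/C/E] holding=-

step 1 (unstack(C, E)): towers=[A/B; D; E] holding=C
step 2 (stack(C, D)): towers=[A/B; D/C; E] holding=-
step 3 (pickup(E)): towers=[A/B; D/C] holding=E
step 4 (stack(E, B)): towers=[A/B/E; D/C] holding=-
step 5 (unstack(E, B)): towers=[A/B; D/C] holding=E
step 6 (stack(E, C)): towers=[A/B; D/C/E] holding=-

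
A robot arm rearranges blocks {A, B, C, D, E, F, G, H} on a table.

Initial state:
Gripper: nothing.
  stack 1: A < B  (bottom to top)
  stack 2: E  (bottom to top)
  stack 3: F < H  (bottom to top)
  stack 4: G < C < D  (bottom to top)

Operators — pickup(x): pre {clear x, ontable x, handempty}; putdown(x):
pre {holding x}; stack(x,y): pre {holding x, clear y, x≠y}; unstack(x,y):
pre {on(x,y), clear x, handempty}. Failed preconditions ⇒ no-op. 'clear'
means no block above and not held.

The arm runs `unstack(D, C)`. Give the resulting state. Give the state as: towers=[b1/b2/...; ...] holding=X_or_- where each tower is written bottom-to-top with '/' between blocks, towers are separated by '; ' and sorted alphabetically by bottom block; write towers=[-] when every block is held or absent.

towers=[A/B; E; F/H; G/C] holding=D

before: towers=[A/B; E; F/H; G/C/D] holding=-
pre[unstack(D, C)]: on(D,C) yes, clear(D) yes, handempty yes
all met → apply unstack(D, C)
after:  towers=[A/B; E; F/H; G/C] holding=D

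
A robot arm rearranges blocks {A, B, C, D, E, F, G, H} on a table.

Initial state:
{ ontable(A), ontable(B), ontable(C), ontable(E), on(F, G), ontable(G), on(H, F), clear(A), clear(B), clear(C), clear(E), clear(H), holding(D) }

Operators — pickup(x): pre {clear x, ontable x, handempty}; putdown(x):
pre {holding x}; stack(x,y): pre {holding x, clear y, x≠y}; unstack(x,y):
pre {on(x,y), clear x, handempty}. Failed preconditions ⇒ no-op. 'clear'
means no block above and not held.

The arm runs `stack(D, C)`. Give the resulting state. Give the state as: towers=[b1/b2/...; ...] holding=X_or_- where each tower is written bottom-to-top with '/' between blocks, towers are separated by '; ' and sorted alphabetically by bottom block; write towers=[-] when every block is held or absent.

towers=[A; B; C/D; E; G/F/H] holding=-

before: towers=[A; B; C; E; G/F/H] holding=D
pre[stack(D, C)]: holding(D) ok, clear(C) ok, D≠C ok
all met → apply stack(D, C)
after:  towers=[A; B; C/D; E; G/F/H] holding=-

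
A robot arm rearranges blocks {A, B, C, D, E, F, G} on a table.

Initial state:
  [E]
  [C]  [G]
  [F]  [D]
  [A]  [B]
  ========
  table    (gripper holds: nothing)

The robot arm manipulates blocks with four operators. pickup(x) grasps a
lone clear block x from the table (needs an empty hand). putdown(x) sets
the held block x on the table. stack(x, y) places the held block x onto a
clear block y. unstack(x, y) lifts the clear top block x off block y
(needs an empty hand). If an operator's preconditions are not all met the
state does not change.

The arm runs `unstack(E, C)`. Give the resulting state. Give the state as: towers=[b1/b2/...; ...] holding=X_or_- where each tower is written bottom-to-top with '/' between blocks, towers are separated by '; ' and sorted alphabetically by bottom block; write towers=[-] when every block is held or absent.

before: towers=[A/F/C/E; B/D/G] holding=-
pre[unstack(E, C)]: on(E,C) yes, clear(E) yes, handempty yes
all met → apply unstack(E, C)
after:  towers=[A/F/C; B/D/G] holding=E

towers=[A/F/C; B/D/G] holding=E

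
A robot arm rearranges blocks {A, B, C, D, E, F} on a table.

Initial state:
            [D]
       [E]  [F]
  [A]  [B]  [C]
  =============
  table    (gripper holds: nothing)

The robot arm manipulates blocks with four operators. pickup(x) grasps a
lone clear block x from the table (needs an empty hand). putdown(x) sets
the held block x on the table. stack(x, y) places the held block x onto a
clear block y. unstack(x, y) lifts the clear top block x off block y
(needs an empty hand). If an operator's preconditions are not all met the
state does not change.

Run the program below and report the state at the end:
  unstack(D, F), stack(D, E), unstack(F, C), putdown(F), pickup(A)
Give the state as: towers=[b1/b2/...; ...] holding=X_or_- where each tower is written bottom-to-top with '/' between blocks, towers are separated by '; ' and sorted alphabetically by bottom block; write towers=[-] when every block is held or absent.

towers=[B/E/D; C; F] holding=A

step 1 (unstack(D, F)): towers=[A; B/E; C/F] holding=D
step 2 (stack(D, E)): towers=[A; B/E/D; C/F] holding=-
step 3 (unstack(F, C)): towers=[A; B/E/D; C] holding=F
step 4 (putdown(F)): towers=[A; B/E/D; C; F] holding=-
step 5 (pickup(A)): towers=[B/E/D; C; F] holding=A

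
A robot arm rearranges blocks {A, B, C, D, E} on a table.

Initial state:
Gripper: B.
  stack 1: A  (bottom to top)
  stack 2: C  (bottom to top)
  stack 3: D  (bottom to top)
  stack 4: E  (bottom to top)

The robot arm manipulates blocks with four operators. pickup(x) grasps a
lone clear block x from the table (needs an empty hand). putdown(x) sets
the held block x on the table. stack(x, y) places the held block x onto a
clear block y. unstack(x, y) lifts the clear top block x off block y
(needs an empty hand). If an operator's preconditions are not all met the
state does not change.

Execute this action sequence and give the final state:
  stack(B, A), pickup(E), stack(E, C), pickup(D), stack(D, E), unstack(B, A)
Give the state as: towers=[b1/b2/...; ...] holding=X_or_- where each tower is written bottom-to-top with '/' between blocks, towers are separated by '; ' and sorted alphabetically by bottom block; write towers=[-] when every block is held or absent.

step 1 (stack(B, A)): towers=[A/B; C; D; E] holding=-
step 2 (pickup(E)): towers=[A/B; C; D] holding=E
step 3 (stack(E, C)): towers=[A/B; C/E; D] holding=-
step 4 (pickup(D)): towers=[A/B; C/E] holding=D
step 5 (stack(D, E)): towers=[A/B; C/E/D] holding=-
step 6 (unstack(B, A)): towers=[A; C/E/D] holding=B

towers=[A; C/E/D] holding=B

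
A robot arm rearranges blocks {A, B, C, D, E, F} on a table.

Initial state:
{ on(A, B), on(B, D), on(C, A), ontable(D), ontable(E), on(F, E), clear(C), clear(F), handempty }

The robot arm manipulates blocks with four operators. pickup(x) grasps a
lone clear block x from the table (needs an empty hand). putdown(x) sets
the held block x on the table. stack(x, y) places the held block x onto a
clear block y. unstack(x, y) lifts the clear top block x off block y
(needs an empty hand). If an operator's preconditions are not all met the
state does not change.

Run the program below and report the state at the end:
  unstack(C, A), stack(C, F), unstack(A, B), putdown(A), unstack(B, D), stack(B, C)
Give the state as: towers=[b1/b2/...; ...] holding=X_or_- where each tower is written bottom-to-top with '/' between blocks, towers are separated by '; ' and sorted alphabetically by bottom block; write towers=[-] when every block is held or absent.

step 1 (unstack(C, A)): towers=[D/B/A; E/F] holding=C
step 2 (stack(C, F)): towers=[D/B/A; E/F/C] holding=-
step 3 (unstack(A, B)): towers=[D/B; E/F/C] holding=A
step 4 (putdown(A)): towers=[A; D/B; E/F/C] holding=-
step 5 (unstack(B, D)): towers=[A; D; E/F/C] holding=B
step 6 (stack(B, C)): towers=[A; D; E/F/C/B] holding=-

towers=[A; D; E/F/C/B] holding=-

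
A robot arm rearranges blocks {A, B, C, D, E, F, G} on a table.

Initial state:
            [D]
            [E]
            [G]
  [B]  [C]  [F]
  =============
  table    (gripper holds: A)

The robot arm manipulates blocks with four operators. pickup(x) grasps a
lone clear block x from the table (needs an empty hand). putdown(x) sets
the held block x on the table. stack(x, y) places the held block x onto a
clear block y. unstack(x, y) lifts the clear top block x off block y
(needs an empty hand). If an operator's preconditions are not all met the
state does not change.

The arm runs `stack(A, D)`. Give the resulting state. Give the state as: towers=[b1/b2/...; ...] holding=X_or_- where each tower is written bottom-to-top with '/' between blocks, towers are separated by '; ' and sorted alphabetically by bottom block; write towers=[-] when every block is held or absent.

before: towers=[B; C; F/G/E/D] holding=A
pre[stack(A, D)]: holding(A) yes, clear(D) yes, A≠D yes
all met → apply stack(A, D)
after:  towers=[B; C; F/G/E/D/A] holding=-

towers=[B; C; F/G/E/D/A] holding=-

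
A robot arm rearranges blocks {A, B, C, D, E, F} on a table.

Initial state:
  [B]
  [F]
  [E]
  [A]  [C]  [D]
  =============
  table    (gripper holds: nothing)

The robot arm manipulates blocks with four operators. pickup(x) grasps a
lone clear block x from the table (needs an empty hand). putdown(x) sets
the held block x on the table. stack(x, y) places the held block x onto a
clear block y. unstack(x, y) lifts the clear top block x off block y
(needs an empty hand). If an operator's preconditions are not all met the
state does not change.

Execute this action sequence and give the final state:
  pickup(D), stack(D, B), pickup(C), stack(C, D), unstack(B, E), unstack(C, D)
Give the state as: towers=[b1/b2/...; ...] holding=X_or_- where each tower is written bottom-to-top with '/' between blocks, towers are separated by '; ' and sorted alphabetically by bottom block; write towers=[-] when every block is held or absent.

step 1 (pickup(D)): towers=[A/E/F/B; C] holding=D
step 2 (stack(D, B)): towers=[A/E/F/B/D; C] holding=-
step 3 (pickup(C)): towers=[A/E/F/B/D] holding=C
step 4 (stack(C, D)): towers=[A/E/F/B/D/C] holding=-
step 5 (unstack(B, E)) [no-op]: towers=[A/E/F/B/D/C] holding=-
step 6 (unstack(C, D)): towers=[A/E/F/B/D] holding=C

towers=[A/E/F/B/D] holding=C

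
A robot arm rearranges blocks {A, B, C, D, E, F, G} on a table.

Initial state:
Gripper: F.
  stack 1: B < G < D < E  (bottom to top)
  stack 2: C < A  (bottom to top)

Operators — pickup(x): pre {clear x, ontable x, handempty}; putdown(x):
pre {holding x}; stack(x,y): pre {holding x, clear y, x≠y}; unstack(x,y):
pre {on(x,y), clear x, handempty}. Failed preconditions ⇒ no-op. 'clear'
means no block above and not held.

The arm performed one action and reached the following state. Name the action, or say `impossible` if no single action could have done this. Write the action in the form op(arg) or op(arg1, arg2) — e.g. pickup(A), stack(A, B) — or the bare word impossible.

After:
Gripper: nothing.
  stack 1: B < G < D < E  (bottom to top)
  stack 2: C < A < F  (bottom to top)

stack(F, A)

target: towers=[B/G/D/E; C/A/F] holding=-
        putdown(F) → towers=[B/G/D/E; C/A; F] holding=-
       stack(F, A) → towers=[B/G/D/E; C/A/F] holding=-  ← match
       stack(F, E) → towers=[B/G/D/E/F; C/A] holding=-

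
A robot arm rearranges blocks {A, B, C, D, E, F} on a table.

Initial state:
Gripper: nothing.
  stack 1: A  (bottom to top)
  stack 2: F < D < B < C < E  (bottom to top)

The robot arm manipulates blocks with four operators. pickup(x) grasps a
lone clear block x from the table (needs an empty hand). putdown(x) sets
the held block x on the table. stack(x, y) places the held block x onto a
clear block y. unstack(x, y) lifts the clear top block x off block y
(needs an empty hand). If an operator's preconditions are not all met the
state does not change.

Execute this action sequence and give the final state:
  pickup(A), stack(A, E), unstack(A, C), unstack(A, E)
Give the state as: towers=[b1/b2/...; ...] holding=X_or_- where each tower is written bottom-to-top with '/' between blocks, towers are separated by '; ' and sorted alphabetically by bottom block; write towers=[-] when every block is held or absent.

towers=[F/D/B/C/E] holding=A

step 1 (pickup(A)): towers=[F/D/B/C/E] holding=A
step 2 (stack(A, E)): towers=[F/D/B/C/E/A] holding=-
step 3 (unstack(A, C)) [no-op]: towers=[F/D/B/C/E/A] holding=-
step 4 (unstack(A, E)): towers=[F/D/B/C/E] holding=A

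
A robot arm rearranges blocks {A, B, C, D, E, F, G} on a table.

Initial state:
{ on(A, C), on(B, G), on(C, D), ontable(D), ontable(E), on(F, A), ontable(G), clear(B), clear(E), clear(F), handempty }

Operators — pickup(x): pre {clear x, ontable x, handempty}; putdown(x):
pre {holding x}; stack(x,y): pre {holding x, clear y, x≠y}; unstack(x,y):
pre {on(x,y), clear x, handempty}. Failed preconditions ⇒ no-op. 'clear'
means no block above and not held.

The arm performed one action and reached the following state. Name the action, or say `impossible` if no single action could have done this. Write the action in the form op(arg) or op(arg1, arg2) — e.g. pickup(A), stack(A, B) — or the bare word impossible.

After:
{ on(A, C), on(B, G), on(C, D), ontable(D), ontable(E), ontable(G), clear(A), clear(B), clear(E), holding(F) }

unstack(F, A)

target: towers=[D/C/A; E; G/B] holding=F
     unstack(B, G) → towers=[D/C/A/F; E; G] holding=B
     unstack(F, A) → towers=[D/C/A; E; G/B] holding=F  ← match
         pickup(E) → towers=[D/C/A/F; G/B] holding=E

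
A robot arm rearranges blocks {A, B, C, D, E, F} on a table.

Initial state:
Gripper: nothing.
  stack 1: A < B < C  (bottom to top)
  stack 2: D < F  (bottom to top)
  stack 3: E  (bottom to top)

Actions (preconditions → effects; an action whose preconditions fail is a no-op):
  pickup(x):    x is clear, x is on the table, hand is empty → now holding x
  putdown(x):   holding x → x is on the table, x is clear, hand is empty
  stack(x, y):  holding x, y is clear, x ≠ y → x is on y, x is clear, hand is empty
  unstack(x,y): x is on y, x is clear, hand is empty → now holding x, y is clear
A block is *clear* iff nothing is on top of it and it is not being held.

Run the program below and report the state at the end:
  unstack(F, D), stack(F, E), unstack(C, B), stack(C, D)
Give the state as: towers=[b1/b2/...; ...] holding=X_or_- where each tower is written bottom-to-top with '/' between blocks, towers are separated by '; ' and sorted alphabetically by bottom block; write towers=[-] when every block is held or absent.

towers=[A/B; D/C; E/F] holding=-

step 1 (unstack(F, D)): towers=[A/B/C; D; E] holding=F
step 2 (stack(F, E)): towers=[A/B/C; D; E/F] holding=-
step 3 (unstack(C, B)): towers=[A/B; D; E/F] holding=C
step 4 (stack(C, D)): towers=[A/B; D/C; E/F] holding=-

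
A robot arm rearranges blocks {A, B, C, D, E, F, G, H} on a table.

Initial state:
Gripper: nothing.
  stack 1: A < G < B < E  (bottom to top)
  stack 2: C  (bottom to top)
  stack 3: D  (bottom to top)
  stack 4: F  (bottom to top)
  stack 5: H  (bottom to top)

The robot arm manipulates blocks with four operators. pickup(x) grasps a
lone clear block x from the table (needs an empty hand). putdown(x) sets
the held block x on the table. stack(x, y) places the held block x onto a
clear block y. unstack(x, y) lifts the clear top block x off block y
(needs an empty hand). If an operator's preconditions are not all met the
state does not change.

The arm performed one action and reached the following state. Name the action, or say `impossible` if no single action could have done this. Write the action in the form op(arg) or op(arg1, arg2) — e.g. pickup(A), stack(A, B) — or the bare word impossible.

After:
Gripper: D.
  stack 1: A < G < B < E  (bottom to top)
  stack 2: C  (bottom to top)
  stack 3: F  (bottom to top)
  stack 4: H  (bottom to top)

target: towers=[A/G/B/E; C; F; H] holding=D
     unstack(E, B) → towers=[A/G/B; C; D; F; H] holding=E
         pickup(H) → towers=[A/G/B/E; C; D; F] holding=H
         pickup(F) → towers=[A/G/B/E; C; D; H] holding=F
         pickup(D) → towers=[A/G/B/E; C; F; H] holding=D  ← match
         pickup(C) → towers=[A/G/B/E; D; F; H] holding=C

pickup(D)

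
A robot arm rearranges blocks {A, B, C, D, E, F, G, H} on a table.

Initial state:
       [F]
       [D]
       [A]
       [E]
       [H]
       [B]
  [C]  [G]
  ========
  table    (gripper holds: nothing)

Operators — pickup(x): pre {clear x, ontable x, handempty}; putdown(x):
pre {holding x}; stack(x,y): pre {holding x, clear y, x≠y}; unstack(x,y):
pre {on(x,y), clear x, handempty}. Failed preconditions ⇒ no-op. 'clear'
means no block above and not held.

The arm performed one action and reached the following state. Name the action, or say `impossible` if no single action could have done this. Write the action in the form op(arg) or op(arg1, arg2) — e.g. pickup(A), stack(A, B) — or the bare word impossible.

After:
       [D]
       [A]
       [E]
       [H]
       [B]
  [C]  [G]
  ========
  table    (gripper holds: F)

unstack(F, D)

target: towers=[C; G/B/H/E/A/D] holding=F
     unstack(F, D) → towers=[C; G/B/H/E/A/D] holding=F  ← match
         pickup(C) → towers=[G/B/H/E/A/D/F] holding=C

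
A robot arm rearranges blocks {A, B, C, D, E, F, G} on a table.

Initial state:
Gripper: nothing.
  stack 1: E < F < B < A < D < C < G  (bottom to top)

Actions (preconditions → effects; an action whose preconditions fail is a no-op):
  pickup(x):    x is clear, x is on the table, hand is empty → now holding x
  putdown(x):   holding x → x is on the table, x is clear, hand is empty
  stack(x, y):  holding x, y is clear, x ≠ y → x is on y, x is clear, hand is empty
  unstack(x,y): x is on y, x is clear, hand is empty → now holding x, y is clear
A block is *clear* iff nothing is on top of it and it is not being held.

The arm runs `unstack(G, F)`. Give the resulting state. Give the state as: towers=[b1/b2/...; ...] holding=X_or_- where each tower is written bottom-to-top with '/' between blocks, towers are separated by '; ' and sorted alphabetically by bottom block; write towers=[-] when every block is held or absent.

before: towers=[E/F/B/A/D/C/G] holding=-
pre[unstack(G, F)]: on(G,F) fail, clear(G) ok, handempty ok
on(G,F) unmet → unstack(G, F) is a no-op
after:  towers=[E/F/B/A/D/C/G] holding=-

towers=[E/F/B/A/D/C/G] holding=-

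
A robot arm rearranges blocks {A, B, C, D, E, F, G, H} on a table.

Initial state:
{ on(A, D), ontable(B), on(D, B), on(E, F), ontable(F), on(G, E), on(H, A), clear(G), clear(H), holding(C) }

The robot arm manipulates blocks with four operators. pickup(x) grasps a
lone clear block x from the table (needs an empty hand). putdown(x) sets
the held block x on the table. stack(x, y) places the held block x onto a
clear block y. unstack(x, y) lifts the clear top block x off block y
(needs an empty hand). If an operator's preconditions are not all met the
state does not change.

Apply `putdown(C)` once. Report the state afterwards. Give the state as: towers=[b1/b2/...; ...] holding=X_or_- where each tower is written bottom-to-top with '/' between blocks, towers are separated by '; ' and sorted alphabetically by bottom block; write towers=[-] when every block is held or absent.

before: towers=[B/D/A/H; F/E/G] holding=C
pre[putdown(C)]: holding(C) ok
all met → apply putdown(C)
after:  towers=[B/D/A/H; C; F/E/G] holding=-

towers=[B/D/A/H; C; F/E/G] holding=-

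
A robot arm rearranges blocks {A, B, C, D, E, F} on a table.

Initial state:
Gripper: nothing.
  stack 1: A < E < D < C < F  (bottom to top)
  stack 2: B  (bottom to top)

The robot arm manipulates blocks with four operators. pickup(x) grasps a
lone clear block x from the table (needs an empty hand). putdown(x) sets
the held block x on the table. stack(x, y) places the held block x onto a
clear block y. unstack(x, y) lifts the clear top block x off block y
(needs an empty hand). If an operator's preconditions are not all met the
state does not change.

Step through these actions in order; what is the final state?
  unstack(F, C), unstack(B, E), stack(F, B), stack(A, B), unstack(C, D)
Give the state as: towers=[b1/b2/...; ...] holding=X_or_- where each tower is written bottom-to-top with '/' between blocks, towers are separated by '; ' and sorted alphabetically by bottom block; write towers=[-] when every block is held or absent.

step 1 (unstack(F, C)): towers=[A/E/D/C; B] holding=F
step 2 (unstack(B, E)) [no-op]: towers=[A/E/D/C; B] holding=F
step 3 (stack(F, B)): towers=[A/E/D/C; B/F] holding=-
step 4 (stack(A, B)) [no-op]: towers=[A/E/D/C; B/F] holding=-
step 5 (unstack(C, D)): towers=[A/E/D; B/F] holding=C

towers=[A/E/D; B/F] holding=C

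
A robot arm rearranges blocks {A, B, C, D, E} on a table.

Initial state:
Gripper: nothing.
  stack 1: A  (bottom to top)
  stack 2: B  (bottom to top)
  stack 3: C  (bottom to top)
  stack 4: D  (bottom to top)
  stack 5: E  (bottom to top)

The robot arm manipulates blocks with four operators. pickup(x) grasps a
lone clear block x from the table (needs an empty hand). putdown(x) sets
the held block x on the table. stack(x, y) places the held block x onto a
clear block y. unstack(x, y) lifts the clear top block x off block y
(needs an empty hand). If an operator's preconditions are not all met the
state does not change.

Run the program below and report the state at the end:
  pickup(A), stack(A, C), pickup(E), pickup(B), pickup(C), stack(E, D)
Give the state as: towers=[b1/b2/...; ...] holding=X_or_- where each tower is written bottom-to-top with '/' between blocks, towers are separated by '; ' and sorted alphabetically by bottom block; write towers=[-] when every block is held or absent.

step 1 (pickup(A)): towers=[B; C; D; E] holding=A
step 2 (stack(A, C)): towers=[B; C/A; D; E] holding=-
step 3 (pickup(E)): towers=[B; C/A; D] holding=E
step 4 (pickup(B)) [no-op]: towers=[B; C/A; D] holding=E
step 5 (pickup(C)) [no-op]: towers=[B; C/A; D] holding=E
step 6 (stack(E, D)): towers=[B; C/A; D/E] holding=-

towers=[B; C/A; D/E] holding=-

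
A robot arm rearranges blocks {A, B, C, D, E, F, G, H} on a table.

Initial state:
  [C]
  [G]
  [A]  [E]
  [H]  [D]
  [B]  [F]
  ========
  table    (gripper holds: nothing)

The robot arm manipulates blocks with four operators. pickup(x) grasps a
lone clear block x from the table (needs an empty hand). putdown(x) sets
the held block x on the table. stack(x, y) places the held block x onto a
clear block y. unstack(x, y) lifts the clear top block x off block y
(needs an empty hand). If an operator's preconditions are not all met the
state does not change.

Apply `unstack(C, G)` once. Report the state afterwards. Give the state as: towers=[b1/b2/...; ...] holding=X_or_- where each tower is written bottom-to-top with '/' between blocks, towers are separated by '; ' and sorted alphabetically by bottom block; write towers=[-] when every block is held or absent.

towers=[B/H/A/G; F/D/E] holding=C

before: towers=[B/H/A/G/C; F/D/E] holding=-
pre[unstack(C, G)]: on(C,G) yes, clear(C) yes, handempty yes
all met → apply unstack(C, G)
after:  towers=[B/H/A/G; F/D/E] holding=C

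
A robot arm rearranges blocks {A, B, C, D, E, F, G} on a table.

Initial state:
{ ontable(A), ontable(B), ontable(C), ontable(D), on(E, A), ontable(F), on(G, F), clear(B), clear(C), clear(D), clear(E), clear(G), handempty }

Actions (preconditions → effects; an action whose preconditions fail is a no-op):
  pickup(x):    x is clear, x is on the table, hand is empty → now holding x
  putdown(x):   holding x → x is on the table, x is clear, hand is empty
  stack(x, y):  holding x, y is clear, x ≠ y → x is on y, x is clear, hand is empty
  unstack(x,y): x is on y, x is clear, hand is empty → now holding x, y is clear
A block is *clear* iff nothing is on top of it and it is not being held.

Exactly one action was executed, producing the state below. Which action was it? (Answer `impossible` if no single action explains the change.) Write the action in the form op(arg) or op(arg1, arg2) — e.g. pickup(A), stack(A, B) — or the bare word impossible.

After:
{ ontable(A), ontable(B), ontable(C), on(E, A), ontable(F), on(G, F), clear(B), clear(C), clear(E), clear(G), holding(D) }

pickup(D)

target: towers=[A/E; B; C; F/G] holding=D
         pickup(B) → towers=[A/E; C; D; F/G] holding=B
     unstack(G, F) → towers=[A/E; B; C; D; F] holding=G
         pickup(D) → towers=[A/E; B; C; F/G] holding=D  ← match
     unstack(E, A) → towers=[A; B; C; D; F/G] holding=E
         pickup(C) → towers=[A/E; B; D; F/G] holding=C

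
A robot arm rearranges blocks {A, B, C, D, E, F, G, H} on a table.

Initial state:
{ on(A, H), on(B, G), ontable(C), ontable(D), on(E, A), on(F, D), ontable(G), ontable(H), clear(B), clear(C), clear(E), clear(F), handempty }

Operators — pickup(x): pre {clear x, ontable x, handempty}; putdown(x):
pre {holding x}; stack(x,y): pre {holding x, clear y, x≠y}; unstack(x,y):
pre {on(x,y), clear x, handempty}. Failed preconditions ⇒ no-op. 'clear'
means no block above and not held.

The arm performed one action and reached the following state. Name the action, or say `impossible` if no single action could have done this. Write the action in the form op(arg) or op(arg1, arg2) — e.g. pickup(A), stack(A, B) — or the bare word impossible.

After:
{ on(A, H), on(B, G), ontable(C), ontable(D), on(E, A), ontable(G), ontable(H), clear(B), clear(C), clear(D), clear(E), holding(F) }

unstack(F, D)

target: towers=[C; D; G/B; H/A/E] holding=F
     unstack(E, A) → towers=[C; D/F; G/B; H/A] holding=E
     unstack(B, G) → towers=[C; D/F; G; H/A/E] holding=B
     unstack(F, D) → towers=[C; D; G/B; H/A/E] holding=F  ← match
         pickup(C) → towers=[D/F; G/B; H/A/E] holding=C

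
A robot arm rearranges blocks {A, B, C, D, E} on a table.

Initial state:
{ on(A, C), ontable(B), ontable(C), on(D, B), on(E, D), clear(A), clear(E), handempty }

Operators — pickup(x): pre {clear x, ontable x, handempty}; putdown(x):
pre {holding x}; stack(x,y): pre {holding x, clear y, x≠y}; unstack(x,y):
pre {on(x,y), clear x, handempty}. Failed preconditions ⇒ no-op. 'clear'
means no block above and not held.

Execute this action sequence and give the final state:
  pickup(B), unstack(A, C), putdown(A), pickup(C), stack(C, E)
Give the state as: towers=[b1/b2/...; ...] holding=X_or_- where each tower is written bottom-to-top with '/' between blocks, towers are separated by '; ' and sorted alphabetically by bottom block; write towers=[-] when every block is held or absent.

step 1 (pickup(B)) [no-op]: towers=[B/D/E; C/A] holding=-
step 2 (unstack(A, C)): towers=[B/D/E; C] holding=A
step 3 (putdown(A)): towers=[A; B/D/E; C] holding=-
step 4 (pickup(C)): towers=[A; B/D/E] holding=C
step 5 (stack(C, E)): towers=[A; B/D/E/C] holding=-

towers=[A; B/D/E/C] holding=-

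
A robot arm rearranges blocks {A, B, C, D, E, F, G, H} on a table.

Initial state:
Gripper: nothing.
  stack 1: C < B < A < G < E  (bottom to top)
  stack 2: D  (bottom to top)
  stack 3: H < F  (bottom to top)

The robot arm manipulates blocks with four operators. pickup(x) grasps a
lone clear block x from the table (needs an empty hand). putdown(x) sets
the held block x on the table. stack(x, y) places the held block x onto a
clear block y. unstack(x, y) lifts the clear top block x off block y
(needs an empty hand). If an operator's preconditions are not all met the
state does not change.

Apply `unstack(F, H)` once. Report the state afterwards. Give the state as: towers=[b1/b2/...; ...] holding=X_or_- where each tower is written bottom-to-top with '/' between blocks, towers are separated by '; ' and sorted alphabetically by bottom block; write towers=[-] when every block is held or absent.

before: towers=[C/B/A/G/E; D; H/F] holding=-
pre[unstack(F, H)]: on(F,H) yes, clear(F) yes, handempty yes
all met → apply unstack(F, H)
after:  towers=[C/B/A/G/E; D; H] holding=F

towers=[C/B/A/G/E; D; H] holding=F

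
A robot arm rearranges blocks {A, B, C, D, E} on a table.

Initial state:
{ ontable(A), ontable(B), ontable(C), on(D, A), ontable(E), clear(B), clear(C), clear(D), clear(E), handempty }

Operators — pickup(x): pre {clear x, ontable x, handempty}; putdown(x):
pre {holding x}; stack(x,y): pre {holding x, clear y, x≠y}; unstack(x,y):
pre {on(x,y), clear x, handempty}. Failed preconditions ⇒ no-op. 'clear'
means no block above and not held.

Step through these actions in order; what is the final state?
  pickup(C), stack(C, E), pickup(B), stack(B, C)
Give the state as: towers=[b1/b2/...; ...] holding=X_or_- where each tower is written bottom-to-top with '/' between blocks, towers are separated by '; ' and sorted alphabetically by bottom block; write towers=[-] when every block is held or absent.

step 1 (pickup(C)): towers=[A/D; B; E] holding=C
step 2 (stack(C, E)): towers=[A/D; B; E/C] holding=-
step 3 (pickup(B)): towers=[A/D; E/C] holding=B
step 4 (stack(B, C)): towers=[A/D; E/C/B] holding=-

towers=[A/D; E/C/B] holding=-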